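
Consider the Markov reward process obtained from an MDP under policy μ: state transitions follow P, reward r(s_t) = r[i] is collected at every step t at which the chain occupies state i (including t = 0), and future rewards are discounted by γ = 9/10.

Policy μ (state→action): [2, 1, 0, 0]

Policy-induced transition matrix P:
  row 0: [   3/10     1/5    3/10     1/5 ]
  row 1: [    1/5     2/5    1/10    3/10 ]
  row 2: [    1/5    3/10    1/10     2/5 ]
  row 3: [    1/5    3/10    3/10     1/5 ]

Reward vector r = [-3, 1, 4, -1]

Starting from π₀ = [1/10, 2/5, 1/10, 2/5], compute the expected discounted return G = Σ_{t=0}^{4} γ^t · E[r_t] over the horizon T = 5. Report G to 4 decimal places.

G = 0.6699

t=0: π = [0.1000, 0.4000, 0.1000, 0.4000], E[r] = 0.1000, γ^t·E[r] = 0.100000, running G = 0.100000
t=1: π = [0.2100, 0.3300, 0.2000, 0.2600], E[r] = 0.2400, γ^t·E[r] = 0.216000, running G = 0.316000
t=2: π = [0.2210, 0.3120, 0.1940, 0.2730], E[r] = 0.1520, γ^t·E[r] = 0.123120, running G = 0.439120
t=3: π = [0.2221, 0.3091, 0.1988, 0.2700], E[r] = 0.1680, γ^t·E[r] = 0.122472, running G = 0.561592
t=4: π = [0.2222, 0.3087, 0.1984, 0.2707], E[r] = 0.1651, γ^t·E[r] = 0.108309, running G = 0.669901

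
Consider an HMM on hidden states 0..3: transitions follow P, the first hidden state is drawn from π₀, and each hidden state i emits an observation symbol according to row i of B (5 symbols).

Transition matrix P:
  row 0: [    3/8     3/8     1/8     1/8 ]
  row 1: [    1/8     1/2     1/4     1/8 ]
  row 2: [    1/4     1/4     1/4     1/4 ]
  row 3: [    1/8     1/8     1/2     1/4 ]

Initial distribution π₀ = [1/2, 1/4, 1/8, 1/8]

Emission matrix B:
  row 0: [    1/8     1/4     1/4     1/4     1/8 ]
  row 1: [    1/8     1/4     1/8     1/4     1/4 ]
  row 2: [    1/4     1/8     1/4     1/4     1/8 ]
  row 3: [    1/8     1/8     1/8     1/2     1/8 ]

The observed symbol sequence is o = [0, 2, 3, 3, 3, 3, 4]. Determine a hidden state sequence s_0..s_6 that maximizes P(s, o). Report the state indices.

path = [0, 0, 1, 1, 1, 1, 1]

t=0: δ = [6.250e-02, 3.125e-02, 3.125e-02, 1.562e-02]  (obs o_0=0)
t=1: δ = [5.859e-03, 2.930e-03, 1.953e-03, 9.766e-04]  ψ = [0, 0, 0, 0]  (obs o_1=2)
t=2: δ = [5.493e-04, 5.493e-04, 1.831e-04, 3.662e-04]  ψ = [0, 0, 0, 0]  (obs o_2=3)
t=3: δ = [5.150e-05, 6.866e-05, 4.578e-05, 4.578e-05]  ψ = [0, 1, 3, 3]  (obs o_3=3)
t=4: δ = [4.828e-06, 8.583e-06, 5.722e-06, 5.722e-06]  ψ = [0, 1, 3, 2]  (obs o_4=3)
t=5: δ = [4.526e-07, 1.073e-06, 7.153e-07, 7.153e-07]  ψ = [0, 1, 3, 2]  (obs o_5=3)
t=6: δ = [2.235e-08, 1.341e-07, 4.470e-08, 2.235e-08]  ψ = [2, 1, 3, 2]  (obs o_6=4)
backtrack: best end state = 1; path = [0, 0, 1, 1, 1, 1, 1]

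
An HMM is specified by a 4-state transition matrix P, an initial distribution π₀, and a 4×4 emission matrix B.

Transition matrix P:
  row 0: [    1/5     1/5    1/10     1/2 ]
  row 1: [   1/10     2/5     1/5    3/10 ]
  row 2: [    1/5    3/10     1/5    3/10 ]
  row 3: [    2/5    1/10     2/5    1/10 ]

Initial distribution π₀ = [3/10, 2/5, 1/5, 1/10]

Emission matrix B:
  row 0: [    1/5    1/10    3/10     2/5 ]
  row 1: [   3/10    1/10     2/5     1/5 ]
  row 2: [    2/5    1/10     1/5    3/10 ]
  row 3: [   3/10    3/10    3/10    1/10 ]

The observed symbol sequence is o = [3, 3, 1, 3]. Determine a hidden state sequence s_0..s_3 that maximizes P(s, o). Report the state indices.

path = [0, 0, 3, 0]

t=0: δ = [1.200e-01, 8.000e-02, 6.000e-02, 1.000e-02]  (obs o_0=3)
t=1: δ = [9.600e-03, 6.400e-03, 4.800e-03, 6.000e-03]  ψ = [0, 1, 1, 0]  (obs o_1=3)
t=2: δ = [2.400e-04, 2.560e-04, 2.400e-04, 1.440e-03]  ψ = [3, 1, 3, 0]  (obs o_2=1)
t=3: δ = [2.304e-04, 2.880e-05, 1.728e-04, 1.440e-05]  ψ = [3, 3, 3, 3]  (obs o_3=3)
backtrack: best end state = 0; path = [0, 0, 3, 0]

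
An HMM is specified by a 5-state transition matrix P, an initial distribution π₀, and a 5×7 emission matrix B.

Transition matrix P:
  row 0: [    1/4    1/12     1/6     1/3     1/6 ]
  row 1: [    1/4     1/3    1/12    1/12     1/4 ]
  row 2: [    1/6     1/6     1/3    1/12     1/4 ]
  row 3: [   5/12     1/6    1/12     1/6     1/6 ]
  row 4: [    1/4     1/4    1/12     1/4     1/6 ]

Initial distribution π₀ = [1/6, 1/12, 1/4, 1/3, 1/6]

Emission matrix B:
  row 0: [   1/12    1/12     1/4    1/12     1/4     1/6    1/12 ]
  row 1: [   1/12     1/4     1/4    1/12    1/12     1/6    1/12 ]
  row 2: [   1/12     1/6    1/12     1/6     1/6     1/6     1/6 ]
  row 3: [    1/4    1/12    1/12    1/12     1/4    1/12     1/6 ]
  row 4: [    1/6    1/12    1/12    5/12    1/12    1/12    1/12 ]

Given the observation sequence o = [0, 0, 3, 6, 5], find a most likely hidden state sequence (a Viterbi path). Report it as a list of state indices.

t=0: δ = [1.389e-02, 6.944e-03, 2.083e-02, 8.333e-02, 2.778e-02]  (obs o_0=0)
t=1: δ = [2.894e-03, 1.157e-03, 5.787e-04, 3.472e-03, 2.315e-03]  ψ = [3, 3, 2, 3, 3]  (obs o_1=0)
t=2: δ = [1.206e-04, 4.823e-05, 8.038e-05, 8.038e-05, 2.411e-04]  ψ = [3, 3, 0, 0, 3]  (obs o_2=3)
t=3: δ = [5.023e-06, 5.023e-06, 4.465e-06, 1.005e-05, 3.349e-06]  ψ = [4, 4, 2, 4, 4]  (obs o_3=6)
t=4: δ = [6.977e-07, 2.791e-07, 2.481e-07, 1.395e-07, 1.395e-07]  ψ = [3, 1, 2, 0, 3]  (obs o_4=5)
backtrack: best end state = 0; path = [3, 3, 4, 3, 0]

path = [3, 3, 4, 3, 0]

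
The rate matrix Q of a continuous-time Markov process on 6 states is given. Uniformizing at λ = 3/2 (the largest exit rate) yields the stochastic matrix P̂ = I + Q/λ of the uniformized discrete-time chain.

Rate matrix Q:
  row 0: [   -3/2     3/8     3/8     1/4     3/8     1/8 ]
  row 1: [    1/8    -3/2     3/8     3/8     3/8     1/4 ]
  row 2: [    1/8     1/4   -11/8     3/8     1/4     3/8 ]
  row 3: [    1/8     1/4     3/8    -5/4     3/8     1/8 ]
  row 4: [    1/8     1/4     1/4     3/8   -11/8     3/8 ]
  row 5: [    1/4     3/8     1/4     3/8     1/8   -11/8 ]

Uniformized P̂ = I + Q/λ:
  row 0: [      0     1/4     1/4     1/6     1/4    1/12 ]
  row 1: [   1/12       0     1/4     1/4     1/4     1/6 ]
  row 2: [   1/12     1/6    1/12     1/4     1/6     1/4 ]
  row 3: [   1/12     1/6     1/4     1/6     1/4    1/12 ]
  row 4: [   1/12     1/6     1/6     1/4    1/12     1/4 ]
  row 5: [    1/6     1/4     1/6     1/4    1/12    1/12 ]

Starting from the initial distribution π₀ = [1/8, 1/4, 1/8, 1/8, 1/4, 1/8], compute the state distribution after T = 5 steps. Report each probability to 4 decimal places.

π = [0.0891, 0.1605, 0.1903, 0.2239, 0.1781, 0.1581]

t=0: π = [0.1250, 0.2500, 0.1250, 0.1250, 0.2500, 0.1250]
t=1: π = [0.0833, 0.1458, 0.1979, 0.2292, 0.1771, 0.1667]
t=2: π = [0.0903, 0.1632, 0.1884, 0.2240, 0.1762, 0.1580]
t=3: π = [0.0890, 0.1602, 0.1908, 0.2238, 0.1786, 0.1577]
t=4: π = [0.0891, 0.1605, 0.1902, 0.2239, 0.1781, 0.1582]
t=5: π = [0.0891, 0.1605, 0.1903, 0.2239, 0.1781, 0.1581]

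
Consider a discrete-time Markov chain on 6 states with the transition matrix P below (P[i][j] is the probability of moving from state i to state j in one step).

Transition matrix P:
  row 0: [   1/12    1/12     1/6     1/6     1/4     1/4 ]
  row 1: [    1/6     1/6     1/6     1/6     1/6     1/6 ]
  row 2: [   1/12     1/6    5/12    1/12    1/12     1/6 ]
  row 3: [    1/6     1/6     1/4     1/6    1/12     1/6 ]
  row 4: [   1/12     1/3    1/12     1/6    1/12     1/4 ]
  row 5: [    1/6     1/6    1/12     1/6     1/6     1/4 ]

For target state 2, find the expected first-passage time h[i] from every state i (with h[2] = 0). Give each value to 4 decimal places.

h = [6.7328, 6.6440, 0.0000, 6.0444, 7.1947, 7.2480]

First-step conditioning: h[2] = 0; for i ≠ 2, h[i] = 1 + Σ_k P[i][k]·h[k].
  h[0] = 1 + 1/12·h[0] + 1/12·h[1] + 1/6·h[3] + 1/4·h[4] + 1/4·h[5]
  h[1] = 1 + 1/6·h[0] + 1/6·h[1] + 1/6·h[3] + 1/6·h[4] + 1/6·h[5]
  h[3] = 1 + 1/6·h[0] + 1/6·h[1] + 1/6·h[3] + 1/12·h[4] + 1/6·h[5]
  h[4] = 1 + 1/12·h[0] + 1/3·h[1] + 1/6·h[3] + 1/12·h[4] + 1/4·h[5]
  h[5] = 1 + 1/6·h[0] + 1/6·h[1] + 1/6·h[3] + 1/6·h[4] + 1/4·h[5]
Solving the 5×5 linear system over states ≠ 2 gives exactly h = [9096/1351, 8976/1351, 0, 8166/1351, 9720/1351, 9792/1351] (h[2] = 0 is the target).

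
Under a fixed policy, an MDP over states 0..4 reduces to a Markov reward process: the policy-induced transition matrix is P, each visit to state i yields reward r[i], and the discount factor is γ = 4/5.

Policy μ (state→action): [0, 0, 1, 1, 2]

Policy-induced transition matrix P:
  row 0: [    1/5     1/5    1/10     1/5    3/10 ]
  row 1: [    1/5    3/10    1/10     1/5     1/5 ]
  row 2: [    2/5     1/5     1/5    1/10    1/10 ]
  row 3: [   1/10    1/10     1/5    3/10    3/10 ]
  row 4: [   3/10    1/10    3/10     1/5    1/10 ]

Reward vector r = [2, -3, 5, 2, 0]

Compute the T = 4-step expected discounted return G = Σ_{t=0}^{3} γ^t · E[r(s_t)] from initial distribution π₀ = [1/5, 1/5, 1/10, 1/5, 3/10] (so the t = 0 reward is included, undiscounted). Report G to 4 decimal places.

t=0: π = [0.2000, 0.2000, 0.1000, 0.2000, 0.3000], E[r] = 0.7000, γ^t·E[r] = 0.700000, running G = 0.700000
t=1: π = [0.2300, 0.1700, 0.1900, 0.2100, 0.2000], E[r] = 1.3200, γ^t·E[r] = 1.056000, running G = 1.756000
t=2: π = [0.2370, 0.1760, 0.1800, 0.2020, 0.2050], E[r] = 1.2500, γ^t·E[r] = 0.800000, running G = 2.556000
t=3: π = [0.2363, 0.1769, 0.1792, 0.2022, 0.2054], E[r] = 1.2423, γ^t·E[r] = 0.636058, running G = 3.192058

G = 3.1921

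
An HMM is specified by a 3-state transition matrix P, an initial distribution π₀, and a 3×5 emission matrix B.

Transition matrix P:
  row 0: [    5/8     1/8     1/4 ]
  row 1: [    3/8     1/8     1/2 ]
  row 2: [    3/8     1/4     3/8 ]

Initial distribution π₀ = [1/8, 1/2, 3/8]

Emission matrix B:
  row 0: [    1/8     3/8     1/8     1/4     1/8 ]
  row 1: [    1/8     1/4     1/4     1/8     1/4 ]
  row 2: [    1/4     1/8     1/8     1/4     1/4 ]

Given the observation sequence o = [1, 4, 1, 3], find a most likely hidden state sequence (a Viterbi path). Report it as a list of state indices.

path = [1, 2, 0, 0]

t=0: δ = [4.688e-02, 1.250e-01, 4.688e-02]  (obs o_0=1)
t=1: δ = [5.859e-03, 3.906e-03, 1.562e-02]  ψ = [1, 1, 1]  (obs o_1=4)
t=2: δ = [2.197e-03, 9.766e-04, 7.324e-04]  ψ = [2, 2, 2]  (obs o_2=1)
t=3: δ = [3.433e-04, 3.433e-05, 1.373e-04]  ψ = [0, 0, 0]  (obs o_3=3)
backtrack: best end state = 0; path = [1, 2, 0, 0]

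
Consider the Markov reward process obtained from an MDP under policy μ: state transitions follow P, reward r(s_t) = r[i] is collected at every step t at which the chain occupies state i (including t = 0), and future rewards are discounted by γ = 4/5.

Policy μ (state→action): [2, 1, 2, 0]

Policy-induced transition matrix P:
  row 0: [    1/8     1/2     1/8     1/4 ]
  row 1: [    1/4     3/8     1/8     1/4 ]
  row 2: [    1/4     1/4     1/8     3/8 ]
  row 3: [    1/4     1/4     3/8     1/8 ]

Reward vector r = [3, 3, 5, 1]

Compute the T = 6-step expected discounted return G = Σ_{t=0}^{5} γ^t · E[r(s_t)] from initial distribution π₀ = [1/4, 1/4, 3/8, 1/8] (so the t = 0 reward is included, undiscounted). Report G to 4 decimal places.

t=0: π = [0.2500, 0.2500, 0.3750, 0.1250], E[r] = 3.5000, γ^t·E[r] = 3.500000, running G = 3.500000
t=1: π = [0.2188, 0.3438, 0.1563, 0.2813], E[r] = 2.7500, γ^t·E[r] = 2.200000, running G = 5.700000
t=2: π = [0.2227, 0.3477, 0.1953, 0.2344], E[r] = 2.9219, γ^t·E[r] = 1.870000, running G = 7.570000
t=3: π = [0.2222, 0.3491, 0.1836, 0.2451], E[r] = 2.8770, γ^t·E[r] = 1.473000, running G = 9.043000
t=4: π = [0.2222, 0.3492, 0.1863, 0.2423], E[r] = 2.8879, γ^t·E[r] = 1.182900, running G = 10.225900
t=5: π = [0.2222, 0.3492, 0.1856, 0.2430], E[r] = 2.8852, γ^t·E[r] = 0.945410, running G = 11.171310

G = 11.1713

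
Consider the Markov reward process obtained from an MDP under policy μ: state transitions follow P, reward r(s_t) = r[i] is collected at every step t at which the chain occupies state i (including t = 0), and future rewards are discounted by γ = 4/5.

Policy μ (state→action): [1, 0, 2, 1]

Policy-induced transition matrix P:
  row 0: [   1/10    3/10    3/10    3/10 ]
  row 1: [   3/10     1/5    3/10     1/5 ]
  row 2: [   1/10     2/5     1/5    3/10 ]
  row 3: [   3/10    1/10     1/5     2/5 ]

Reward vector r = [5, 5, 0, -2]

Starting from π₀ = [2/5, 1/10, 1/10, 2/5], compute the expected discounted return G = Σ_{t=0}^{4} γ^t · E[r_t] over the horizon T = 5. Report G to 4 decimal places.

G = 5.3829

t=0: π = [0.4000, 0.1000, 0.1000, 0.4000], E[r] = 1.7000, γ^t·E[r] = 1.700000, running G = 1.700000
t=1: π = [0.2000, 0.2200, 0.2500, 0.3300], E[r] = 1.4400, γ^t·E[r] = 1.152000, running G = 2.852000
t=2: π = [0.2100, 0.2370, 0.2420, 0.3110], E[r] = 1.6130, γ^t·E[r] = 1.032320, running G = 3.884320
t=3: π = [0.2096, 0.2383, 0.2447, 0.3074], E[r] = 1.6247, γ^t·E[r] = 0.831846, running G = 4.716166
t=4: π = [0.2091, 0.2392, 0.2448, 0.3069], E[r] = 1.6277, γ^t·E[r] = 0.666698, running G = 5.382864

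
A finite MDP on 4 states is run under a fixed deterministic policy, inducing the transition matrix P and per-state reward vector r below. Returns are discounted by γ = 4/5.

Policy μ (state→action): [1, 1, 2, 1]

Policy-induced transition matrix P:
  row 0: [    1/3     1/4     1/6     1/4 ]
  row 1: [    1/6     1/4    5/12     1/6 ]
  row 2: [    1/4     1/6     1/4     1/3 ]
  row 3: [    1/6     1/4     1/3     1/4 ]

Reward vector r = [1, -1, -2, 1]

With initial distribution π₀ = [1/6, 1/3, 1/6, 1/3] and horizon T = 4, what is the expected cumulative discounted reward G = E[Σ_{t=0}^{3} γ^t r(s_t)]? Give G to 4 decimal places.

t=0: π = [0.1667, 0.3333, 0.1667, 0.3333], E[r] = -0.1667, γ^t·E[r] = -0.166667, running G = -0.166667
t=1: π = [0.2083, 0.2361, 0.3194, 0.2361], E[r] = -0.4306, γ^t·E[r] = -0.344444, running G = -0.511111
t=2: π = [0.2280, 0.2234, 0.2917, 0.2569], E[r] = -0.3218, γ^t·E[r] = -0.205926, running G = -0.717037
t=3: π = [0.2290, 0.2257, 0.2896, 0.2557], E[r] = -0.3203, γ^t·E[r] = -0.164000, running G = -0.881037

G = -0.8810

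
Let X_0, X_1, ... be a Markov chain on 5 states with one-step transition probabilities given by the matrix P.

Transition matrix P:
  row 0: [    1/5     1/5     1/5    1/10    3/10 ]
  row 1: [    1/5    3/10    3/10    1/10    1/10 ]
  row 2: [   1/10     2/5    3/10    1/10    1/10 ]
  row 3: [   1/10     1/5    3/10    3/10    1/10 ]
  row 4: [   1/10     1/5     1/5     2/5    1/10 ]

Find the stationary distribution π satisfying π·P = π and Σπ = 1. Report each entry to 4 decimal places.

π = [0.1425, 0.2829, 0.2729, 0.1732, 0.1285]

Balance equations π_j = Σ_i π_i·P[i][j]:
  π_0 = 1/5·π_0 + 1/5·π_1 + 1/10·π_2 + 1/10·π_3 + 1/10·π_4
  π_1 = 1/5·π_0 + 3/10·π_1 + 2/5·π_2 + 1/5·π_3 + 1/5·π_4
  π_2 = 1/5·π_0 + 3/10·π_1 + 3/10·π_2 + 3/10·π_3 + 1/5·π_4
  π_3 = 1/10·π_0 + 1/10·π_1 + 1/10·π_2 + 3/10·π_3 + 2/5·π_4
  normalize: π_0 + π_1 + π_2 + π_3 + π_4 = 1
Solving the linear system gives exactly π = [193/1354, 383/1354, 739/2708, 469/2708, 87/677].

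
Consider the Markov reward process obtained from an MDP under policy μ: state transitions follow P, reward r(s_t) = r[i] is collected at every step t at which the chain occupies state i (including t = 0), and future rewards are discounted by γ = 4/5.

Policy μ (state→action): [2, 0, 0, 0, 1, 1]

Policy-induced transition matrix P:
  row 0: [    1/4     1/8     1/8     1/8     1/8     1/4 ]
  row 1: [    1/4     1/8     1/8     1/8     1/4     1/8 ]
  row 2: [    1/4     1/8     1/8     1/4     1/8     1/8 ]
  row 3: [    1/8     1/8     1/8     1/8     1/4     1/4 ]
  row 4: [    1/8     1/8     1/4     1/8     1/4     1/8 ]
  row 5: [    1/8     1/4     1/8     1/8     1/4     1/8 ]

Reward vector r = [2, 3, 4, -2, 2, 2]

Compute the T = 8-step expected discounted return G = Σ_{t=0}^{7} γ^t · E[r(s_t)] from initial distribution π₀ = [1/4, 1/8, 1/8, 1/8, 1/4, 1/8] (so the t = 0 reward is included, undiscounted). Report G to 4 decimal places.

G = 7.8062

t=0: π = [0.2500, 0.1250, 0.1250, 0.1250, 0.2500, 0.1250], E[r] = 1.8750, γ^t·E[r] = 1.875000, running G = 1.875000
t=1: π = [0.1875, 0.1406, 0.1563, 0.1406, 0.2031, 0.1719], E[r] = 1.8906, γ^t·E[r] = 1.512500, running G = 3.387500
t=2: π = [0.1855, 0.1465, 0.1504, 0.1445, 0.2070, 0.1660], E[r] = 1.8691, γ^t·E[r] = 1.196250, running G = 4.583750
t=3: π = [0.1853, 0.1458, 0.1509, 0.1438, 0.2080, 0.1663], E[r] = 1.8723, γ^t·E[r] = 0.958625, running G = 5.542375
t=4: π = [0.1852, 0.1458, 0.1510, 0.1439, 0.2080, 0.1661], E[r] = 1.8723, γ^t·E[r] = 0.766913, running G = 6.309288
t=5: π = [0.1853, 0.1458, 0.1510, 0.1439, 0.2080, 0.1661], E[r] = 1.8723, γ^t·E[r] = 0.613503, running G = 6.922790
t=6: π = [0.1853, 0.1458, 0.1510, 0.1439, 0.2080, 0.1661], E[r] = 1.8723, γ^t·E[r] = 0.490802, running G = 7.413592
t=7: π = [0.1853, 0.1458, 0.1510, 0.1439, 0.2080, 0.1661], E[r] = 1.8723, γ^t·E[r] = 0.392642, running G = 7.806234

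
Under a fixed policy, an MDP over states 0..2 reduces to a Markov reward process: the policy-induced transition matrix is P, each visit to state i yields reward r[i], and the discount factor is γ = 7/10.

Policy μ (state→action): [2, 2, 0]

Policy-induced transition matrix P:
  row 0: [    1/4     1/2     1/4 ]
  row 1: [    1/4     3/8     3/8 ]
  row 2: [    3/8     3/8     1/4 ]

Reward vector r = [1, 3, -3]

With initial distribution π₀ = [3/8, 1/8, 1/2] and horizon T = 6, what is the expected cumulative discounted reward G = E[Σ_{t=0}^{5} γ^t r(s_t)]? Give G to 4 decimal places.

G = 0.5615

t=0: π = [0.3750, 0.1250, 0.5000], E[r] = -0.7500, γ^t·E[r] = -0.750000, running G = -0.750000
t=1: π = [0.3125, 0.4219, 0.2656], E[r] = 0.7813, γ^t·E[r] = 0.546875, running G = -0.203125
t=2: π = [0.2832, 0.4141, 0.3027], E[r] = 0.6172, γ^t·E[r] = 0.302422, running G = 0.099297
t=3: π = [0.2878, 0.4104, 0.3018], E[r] = 0.6138, γ^t·E[r] = 0.210523, running G = 0.309820
t=4: π = [0.2877, 0.4110, 0.3013], E[r] = 0.6168, γ^t·E[r] = 0.148084, running G = 0.457904
t=5: π = [0.2877, 0.4110, 0.3014], E[r] = 0.6164, γ^t·E[r] = 0.103605, running G = 0.561509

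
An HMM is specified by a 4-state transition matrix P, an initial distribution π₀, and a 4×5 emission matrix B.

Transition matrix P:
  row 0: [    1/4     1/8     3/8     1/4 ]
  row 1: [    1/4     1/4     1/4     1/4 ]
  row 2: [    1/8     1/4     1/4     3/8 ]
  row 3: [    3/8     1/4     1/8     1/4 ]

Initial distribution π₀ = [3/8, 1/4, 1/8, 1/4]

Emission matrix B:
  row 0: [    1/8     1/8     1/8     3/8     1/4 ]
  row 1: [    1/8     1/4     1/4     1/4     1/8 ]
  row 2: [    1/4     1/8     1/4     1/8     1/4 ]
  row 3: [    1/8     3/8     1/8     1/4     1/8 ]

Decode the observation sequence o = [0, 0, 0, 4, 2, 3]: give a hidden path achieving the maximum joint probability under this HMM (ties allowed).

t=0: δ = [4.688e-02, 3.125e-02, 3.125e-02, 3.125e-02]  (obs o_0=0)
t=1: δ = [1.465e-03, 9.766e-04, 4.395e-03, 1.465e-03]  ψ = [0, 1, 0, 0]  (obs o_1=0)
t=2: δ = [6.866e-05, 1.373e-04, 2.747e-04, 2.060e-04]  ψ = [2, 2, 2, 2]  (obs o_2=0)
t=3: δ = [1.931e-05, 8.583e-06, 1.717e-05, 1.287e-05]  ψ = [3, 2, 2, 2]  (obs o_3=4)
t=4: δ = [6.035e-07, 1.073e-06, 1.810e-06, 8.047e-07]  ψ = [0, 2, 0, 2]  (obs o_4=2)
t=5: δ = [1.132e-07, 1.132e-07, 5.658e-08, 1.697e-07]  ψ = [3, 2, 2, 2]  (obs o_5=3)
backtrack: best end state = 3; path = [0, 2, 3, 0, 2, 3]

path = [0, 2, 3, 0, 2, 3]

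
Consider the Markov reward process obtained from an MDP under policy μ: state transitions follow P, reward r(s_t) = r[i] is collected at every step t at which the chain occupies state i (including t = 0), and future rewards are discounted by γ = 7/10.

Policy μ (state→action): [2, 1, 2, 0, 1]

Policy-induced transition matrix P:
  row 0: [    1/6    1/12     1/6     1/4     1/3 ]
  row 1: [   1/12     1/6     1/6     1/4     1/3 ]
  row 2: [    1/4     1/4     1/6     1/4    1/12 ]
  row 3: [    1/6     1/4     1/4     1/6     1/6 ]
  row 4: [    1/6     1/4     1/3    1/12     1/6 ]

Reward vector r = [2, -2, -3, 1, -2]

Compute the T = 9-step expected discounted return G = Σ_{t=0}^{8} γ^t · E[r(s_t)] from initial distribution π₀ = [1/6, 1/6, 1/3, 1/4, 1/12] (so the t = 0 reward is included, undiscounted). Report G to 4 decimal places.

t=0: π = [0.1667, 0.1667, 0.3333, 0.2500, 0.0833], E[r] = -0.9167, γ^t·E[r] = -0.916667, running G = -0.916667
t=1: π = [0.1806, 0.2083, 0.2014, 0.2153, 0.1944], E[r] = -0.8333, γ^t·E[r] = -0.583333, running G = -1.500000
t=2: π = [0.1661, 0.2025, 0.2170, 0.1997, 0.2147], E[r] = -0.9537, γ^t·E[r] = -0.467315, running G = -1.967315
t=3: π = [0.1679, 0.2054, 0.2191, 0.1976, 0.2100], E[r] = -0.9549, γ^t·E[r] = -0.327517, running G = -2.294832
t=4: π = [0.1678, 0.2049, 0.2181, 0.1985, 0.2106], E[r] = -0.9513, γ^t·E[r] = -0.228413, running G = -2.523245
t=5: π = [0.1678, 0.2050, 0.2183, 0.1984, 0.2106], E[r] = -0.9522, γ^t·E[r] = -0.160034, running G = -2.683279
t=6: π = [0.1678, 0.2050, 0.2183, 0.1984, 0.2106], E[r] = -0.9521, γ^t·E[r] = -0.112010, running G = -2.795289
t=7: π = [0.1678, 0.2050, 0.2183, 0.1984, 0.2106], E[r] = -0.9521, γ^t·E[r] = -0.078407, running G = -2.873696
t=8: π = [0.1678, 0.2050, 0.2183, 0.1984, 0.2106], E[r] = -0.9521, γ^t·E[r] = -0.054885, running G = -2.928581

G = -2.9286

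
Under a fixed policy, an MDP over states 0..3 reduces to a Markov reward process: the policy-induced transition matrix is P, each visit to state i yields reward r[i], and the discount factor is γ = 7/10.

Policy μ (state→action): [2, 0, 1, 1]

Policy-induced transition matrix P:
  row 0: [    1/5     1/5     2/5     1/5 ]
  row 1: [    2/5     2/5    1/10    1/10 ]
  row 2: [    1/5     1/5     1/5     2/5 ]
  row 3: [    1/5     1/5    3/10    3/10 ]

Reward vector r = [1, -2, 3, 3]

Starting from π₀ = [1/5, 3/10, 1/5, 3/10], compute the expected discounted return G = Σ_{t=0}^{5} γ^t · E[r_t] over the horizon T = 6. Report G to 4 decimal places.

t=0: π = [0.2000, 0.3000, 0.2000, 0.3000], E[r] = 1.1000, γ^t·E[r] = 1.100000, running G = 1.100000
t=1: π = [0.2600, 0.2600, 0.2400, 0.2400], E[r] = 1.1800, γ^t·E[r] = 0.826000, running G = 1.926000
t=2: π = [0.2520, 0.2520, 0.2500, 0.2460], E[r] = 1.2360, γ^t·E[r] = 0.605640, running G = 2.531640
t=3: π = [0.2504, 0.2504, 0.2498, 0.2494], E[r] = 1.2472, γ^t·E[r] = 0.427790, running G = 2.959430
t=4: π = [0.2501, 0.2501, 0.2500, 0.2499], E[r] = 1.2494, γ^t·E[r] = 0.299991, running G = 3.259420
t=5: π = [0.2500, 0.2500, 0.2500, 0.2500], E[r] = 1.2499, γ^t·E[r] = 0.210069, running G = 3.469489

G = 3.4695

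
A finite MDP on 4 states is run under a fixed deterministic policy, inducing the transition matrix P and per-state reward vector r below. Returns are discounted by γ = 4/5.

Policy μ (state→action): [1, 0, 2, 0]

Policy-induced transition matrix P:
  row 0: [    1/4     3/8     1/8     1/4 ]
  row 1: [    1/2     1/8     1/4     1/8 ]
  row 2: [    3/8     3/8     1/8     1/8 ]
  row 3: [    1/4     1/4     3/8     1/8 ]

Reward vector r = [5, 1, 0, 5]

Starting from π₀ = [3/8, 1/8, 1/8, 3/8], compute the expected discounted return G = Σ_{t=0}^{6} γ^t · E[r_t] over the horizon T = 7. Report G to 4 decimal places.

t=0: π = [0.3750, 0.1250, 0.1250, 0.3750], E[r] = 3.8750, γ^t·E[r] = 3.875000, running G = 3.875000
t=1: π = [0.2969, 0.2969, 0.2344, 0.1719], E[r] = 2.6406, γ^t·E[r] = 2.112500, running G = 5.987500
t=2: π = [0.3535, 0.2793, 0.2051, 0.1621], E[r] = 2.8574, γ^t·E[r] = 1.828750, running G = 7.816250
t=3: π = [0.3455, 0.2849, 0.2004, 0.1692], E[r] = 2.8582, γ^t·E[r] = 1.463375, running G = 9.279625
t=4: π = [0.3463, 0.2826, 0.2029, 0.1682], E[r] = 2.8549, γ^t·E[r] = 1.169388, running G = 10.449013
t=5: π = [0.3460, 0.2833, 0.2024, 0.1683], E[r] = 2.8548, γ^t·E[r] = 0.935476, running G = 11.384489
t=6: π = [0.3461, 0.2831, 0.2025, 0.1683], E[r] = 2.8550, γ^t·E[r] = 0.748429, running G = 12.132918

G = 12.1329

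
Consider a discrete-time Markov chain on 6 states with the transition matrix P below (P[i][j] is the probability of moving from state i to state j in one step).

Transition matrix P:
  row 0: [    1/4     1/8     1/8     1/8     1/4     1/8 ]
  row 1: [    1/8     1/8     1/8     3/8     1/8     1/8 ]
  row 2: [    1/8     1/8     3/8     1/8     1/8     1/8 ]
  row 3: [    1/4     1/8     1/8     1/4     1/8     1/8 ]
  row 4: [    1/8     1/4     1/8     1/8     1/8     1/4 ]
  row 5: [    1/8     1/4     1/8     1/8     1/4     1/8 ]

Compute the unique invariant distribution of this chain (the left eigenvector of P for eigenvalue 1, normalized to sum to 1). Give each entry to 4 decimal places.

π = [0.1699, 0.1637, 0.1667, 0.1896, 0.1644, 0.1456]

Balance equations π_j = Σ_i π_i·P[i][j]:
  π_0 = 1/4·π_0 + 1/8·π_1 + 1/8·π_2 + 1/4·π_3 + 1/8·π_4 + 1/8·π_5
  π_1 = 1/8·π_0 + 1/8·π_1 + 1/8·π_2 + 1/8·π_3 + 1/4·π_4 + 1/4·π_5
  π_2 = 1/8·π_0 + 1/8·π_1 + 3/8·π_2 + 1/8·π_3 + 1/8·π_4 + 1/8·π_5
  π_3 = 1/8·π_0 + 3/8·π_1 + 1/8·π_2 + 1/4·π_3 + 1/8·π_4 + 1/8·π_5
  π_4 = 1/4·π_0 + 1/8·π_1 + 1/8·π_2 + 1/8·π_3 + 1/8·π_4 + 1/4·π_5
  normalize: π_0 + π_1 + π_2 + π_3 + π_4 + π_5 = 1
Solving the linear system gives exactly π = [233/1371, 449/2742, 1/6, 260/1371, 2029/12339, 1796/12339].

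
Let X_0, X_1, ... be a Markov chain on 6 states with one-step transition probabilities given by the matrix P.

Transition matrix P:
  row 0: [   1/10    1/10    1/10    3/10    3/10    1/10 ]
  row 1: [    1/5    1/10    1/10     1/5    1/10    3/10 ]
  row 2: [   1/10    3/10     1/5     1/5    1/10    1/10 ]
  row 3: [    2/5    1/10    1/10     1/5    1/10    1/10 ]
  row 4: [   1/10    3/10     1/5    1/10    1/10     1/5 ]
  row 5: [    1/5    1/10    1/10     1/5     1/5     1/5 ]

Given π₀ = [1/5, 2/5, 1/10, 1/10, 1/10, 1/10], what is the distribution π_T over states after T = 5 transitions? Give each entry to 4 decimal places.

t=0: π = [0.2000, 0.4000, 0.1000, 0.1000, 0.1000, 0.1000]
t=1: π = [0.1800, 0.1400, 0.1200, 0.2100, 0.1500, 0.2000]
t=2: π = [0.1970, 0.1540, 0.1270, 0.2030, 0.1560, 0.1630]
t=3: π = [0.1926, 0.1566, 0.1283, 0.2041, 0.1557, 0.1627]
t=4: π = [0.1932, 0.1568, 0.1284, 0.2037, 0.1548, 0.1632]
t=5: π = [0.1931, 0.1566, 0.1283, 0.2038, 0.1549, 0.1632]

π = [0.1931, 0.1566, 0.1283, 0.2038, 0.1549, 0.1632]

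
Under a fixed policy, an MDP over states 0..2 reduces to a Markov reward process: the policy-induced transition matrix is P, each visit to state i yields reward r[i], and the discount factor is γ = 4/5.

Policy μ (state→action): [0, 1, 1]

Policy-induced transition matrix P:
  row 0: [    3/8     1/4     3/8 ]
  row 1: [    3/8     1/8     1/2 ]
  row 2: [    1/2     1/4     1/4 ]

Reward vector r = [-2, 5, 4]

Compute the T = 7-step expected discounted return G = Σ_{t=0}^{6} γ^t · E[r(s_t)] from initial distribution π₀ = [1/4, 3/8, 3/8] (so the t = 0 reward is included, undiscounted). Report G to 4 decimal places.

t=0: π = [0.2500, 0.3750, 0.3750], E[r] = 2.8750, γ^t·E[r] = 2.875000, running G = 2.875000
t=1: π = [0.4219, 0.2031, 0.3750], E[r] = 1.6719, γ^t·E[r] = 1.337500, running G = 4.212500
t=2: π = [0.4219, 0.2246, 0.3535], E[r] = 1.6934, γ^t·E[r] = 1.083750, running G = 5.296250
t=3: π = [0.4192, 0.2219, 0.3589], E[r] = 1.7068, γ^t·E[r] = 0.873875, running G = 6.170125
t=4: π = [0.4199, 0.2223, 0.3579], E[r] = 1.7031, γ^t·E[r] = 0.697588, running G = 6.867713
t=5: π = [0.4197, 0.2222, 0.3580], E[r] = 1.7038, γ^t·E[r] = 0.558304, running G = 7.426016
t=6: π = [0.4198, 0.2222, 0.3580], E[r] = 1.7037, γ^t·E[r] = 0.446611, running G = 7.872628

G = 7.8726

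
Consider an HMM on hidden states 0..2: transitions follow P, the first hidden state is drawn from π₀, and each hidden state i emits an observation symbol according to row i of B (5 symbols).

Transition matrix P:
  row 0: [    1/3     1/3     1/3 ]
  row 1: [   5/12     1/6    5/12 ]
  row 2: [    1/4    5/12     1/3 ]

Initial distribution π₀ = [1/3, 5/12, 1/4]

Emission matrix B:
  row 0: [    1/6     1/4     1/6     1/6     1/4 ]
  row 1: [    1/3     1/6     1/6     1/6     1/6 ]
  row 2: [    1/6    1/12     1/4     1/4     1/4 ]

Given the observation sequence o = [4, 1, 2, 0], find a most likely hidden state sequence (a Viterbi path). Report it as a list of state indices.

t=0: δ = [8.333e-02, 6.944e-02, 6.250e-02]  (obs o_0=4)
t=1: δ = [7.234e-03, 4.630e-03, 2.411e-03]  ψ = [1, 0, 1]  (obs o_1=1)
t=2: δ = [4.019e-04, 4.019e-04, 6.028e-04]  ψ = [0, 0, 0]  (obs o_2=2)
t=3: δ = [2.791e-05, 8.372e-05, 3.349e-05]  ψ = [1, 2, 2]  (obs o_3=0)
backtrack: best end state = 1; path = [1, 0, 2, 1]

path = [1, 0, 2, 1]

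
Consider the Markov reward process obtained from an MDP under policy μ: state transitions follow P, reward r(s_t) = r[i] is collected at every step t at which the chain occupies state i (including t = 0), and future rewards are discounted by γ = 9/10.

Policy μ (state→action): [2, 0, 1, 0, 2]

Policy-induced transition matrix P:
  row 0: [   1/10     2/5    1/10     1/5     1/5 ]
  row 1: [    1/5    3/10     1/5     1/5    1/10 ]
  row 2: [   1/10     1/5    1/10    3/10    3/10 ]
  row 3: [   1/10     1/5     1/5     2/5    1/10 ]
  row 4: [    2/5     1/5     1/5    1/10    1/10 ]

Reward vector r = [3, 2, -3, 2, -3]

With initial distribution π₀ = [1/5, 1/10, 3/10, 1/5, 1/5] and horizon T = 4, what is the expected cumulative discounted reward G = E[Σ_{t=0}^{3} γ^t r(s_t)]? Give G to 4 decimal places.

t=0: π = [0.2000, 0.1000, 0.3000, 0.2000, 0.2000], E[r] = -0.3000, γ^t·E[r] = -0.300000, running G = -0.300000
t=1: π = [0.1700, 0.2500, 0.1500, 0.2500, 0.1800], E[r] = 0.5200, γ^t·E[r] = 0.468000, running G = 0.168000
t=2: π = [0.1790, 0.2590, 0.1680, 0.2470, 0.1470], E[r] = 0.6040, γ^t·E[r] = 0.489240, running G = 0.657240
t=3: π = [0.1700, 0.2617, 0.1653, 0.2515, 0.1515], E[r] = 0.5860, γ^t·E[r] = 0.427194, running G = 1.084434

G = 1.0844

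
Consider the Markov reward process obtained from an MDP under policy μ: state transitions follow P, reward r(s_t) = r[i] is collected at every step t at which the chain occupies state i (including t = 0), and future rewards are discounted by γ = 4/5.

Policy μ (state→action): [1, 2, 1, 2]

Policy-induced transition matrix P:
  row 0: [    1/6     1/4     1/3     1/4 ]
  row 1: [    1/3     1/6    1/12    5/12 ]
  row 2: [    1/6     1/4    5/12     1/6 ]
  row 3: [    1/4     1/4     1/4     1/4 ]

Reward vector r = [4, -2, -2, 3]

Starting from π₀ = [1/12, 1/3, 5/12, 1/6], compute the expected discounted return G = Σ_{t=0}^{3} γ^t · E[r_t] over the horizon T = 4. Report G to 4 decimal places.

t=0: π = [0.0833, 0.3333, 0.4167, 0.1667], E[r] = -0.6667, γ^t·E[r] = -0.666667, running G = -0.666667
t=1: π = [0.2361, 0.2222, 0.2708, 0.2708], E[r] = 0.7708, γ^t·E[r] = 0.616667, running G = -0.050000
t=2: π = [0.2263, 0.2315, 0.2778, 0.2645], E[r] = 0.6800, γ^t·E[r] = 0.435185, running G = 0.385185
t=3: π = [0.2273, 0.2307, 0.2766, 0.2654], E[r] = 0.6909, γ^t·E[r] = 0.353728, running G = 0.738914

G = 0.7389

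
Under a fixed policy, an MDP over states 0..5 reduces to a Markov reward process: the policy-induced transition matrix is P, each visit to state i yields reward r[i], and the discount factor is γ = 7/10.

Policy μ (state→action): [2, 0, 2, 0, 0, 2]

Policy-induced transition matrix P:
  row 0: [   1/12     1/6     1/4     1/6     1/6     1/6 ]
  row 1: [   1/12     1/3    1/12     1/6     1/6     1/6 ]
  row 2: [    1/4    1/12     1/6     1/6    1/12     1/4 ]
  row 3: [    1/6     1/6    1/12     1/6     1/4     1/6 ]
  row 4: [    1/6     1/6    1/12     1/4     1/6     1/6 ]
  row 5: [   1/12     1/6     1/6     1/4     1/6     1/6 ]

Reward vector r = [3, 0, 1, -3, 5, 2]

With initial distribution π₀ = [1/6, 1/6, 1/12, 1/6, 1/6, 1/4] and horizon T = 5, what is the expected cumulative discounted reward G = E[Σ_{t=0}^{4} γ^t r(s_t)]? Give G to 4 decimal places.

t=0: π = [0.1667, 0.1667, 0.0833, 0.1667, 0.1667, 0.2500], E[r] = 1.4167, γ^t·E[r] = 1.416667, running G = 1.416667
t=1: π = [0.1250, 0.1875, 0.1389, 0.2014, 0.1736, 0.1736], E[r] = 1.1250, γ^t·E[r] = 0.787500, running G = 2.204167
t=2: π = [0.1377, 0.1863, 0.1302, 0.1956, 0.1719, 0.1782], E[r] = 1.1725, γ^t·E[r] = 0.574502, running G = 2.778669
t=3: π = [0.1357, 0.1869, 0.1320, 0.1958, 0.1721, 0.1775], E[r] = 1.1671, γ^t·E[r] = 0.400299, running G = 3.178968
t=4: π = [0.1360, 0.1868, 0.1317, 0.1958, 0.1720, 0.1777], E[r] = 1.1676, γ^t·E[r] = 0.280337, running G = 3.459305

G = 3.4593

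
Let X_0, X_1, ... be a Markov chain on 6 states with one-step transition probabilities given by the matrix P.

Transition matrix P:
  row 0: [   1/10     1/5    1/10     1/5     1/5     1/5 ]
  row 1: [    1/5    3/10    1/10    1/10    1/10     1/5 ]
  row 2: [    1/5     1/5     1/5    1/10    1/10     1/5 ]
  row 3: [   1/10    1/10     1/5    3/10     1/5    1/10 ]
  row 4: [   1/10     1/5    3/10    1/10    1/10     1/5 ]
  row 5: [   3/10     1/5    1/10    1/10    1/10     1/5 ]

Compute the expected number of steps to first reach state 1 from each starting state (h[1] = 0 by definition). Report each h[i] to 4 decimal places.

h = [5.4556, 0.0000, 5.3957, 6.0612, 5.3897, 5.4017]

First-step conditioning: h[1] = 0; for i ≠ 1, h[i] = 1 + Σ_k P[i][k]·h[k].
  h[0] = 1 + 1/10·h[0] + 1/10·h[2] + 1/5·h[3] + 1/5·h[4] + 1/5·h[5]
  h[2] = 1 + 1/5·h[0] + 1/5·h[2] + 1/10·h[3] + 1/10·h[4] + 1/5·h[5]
  h[3] = 1 + 1/10·h[0] + 1/5·h[2] + 3/10·h[3] + 1/5·h[4] + 1/10·h[5]
  h[4] = 1 + 1/10·h[0] + 3/10·h[2] + 1/10·h[3] + 1/10·h[4] + 1/5·h[5]
  h[5] = 1 + 3/10·h[0] + 1/10·h[2] + 1/10·h[3] + 1/10·h[4] + 1/5·h[5]
Solving the 5×5 linear system over states ≠ 1 gives exactly h = [2275/417, 0, 750/139, 1685/278, 4495/834, 4505/834] (h[1] = 0 is the target).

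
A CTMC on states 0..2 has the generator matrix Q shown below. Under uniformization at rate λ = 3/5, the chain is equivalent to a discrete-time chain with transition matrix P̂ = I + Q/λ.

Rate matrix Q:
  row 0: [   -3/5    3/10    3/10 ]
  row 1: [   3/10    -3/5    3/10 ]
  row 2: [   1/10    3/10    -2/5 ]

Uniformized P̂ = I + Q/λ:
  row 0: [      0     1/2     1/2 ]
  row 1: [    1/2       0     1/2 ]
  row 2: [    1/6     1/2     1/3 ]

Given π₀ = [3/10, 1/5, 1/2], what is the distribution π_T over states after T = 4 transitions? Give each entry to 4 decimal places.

π = [0.2464, 0.3250, 0.4286]

t=0: π = [0.3000, 0.2000, 0.5000]
t=1: π = [0.1833, 0.4000, 0.4167]
t=2: π = [0.2694, 0.3000, 0.4306]
t=3: π = [0.2218, 0.3500, 0.4282]
t=4: π = [0.2464, 0.3250, 0.4286]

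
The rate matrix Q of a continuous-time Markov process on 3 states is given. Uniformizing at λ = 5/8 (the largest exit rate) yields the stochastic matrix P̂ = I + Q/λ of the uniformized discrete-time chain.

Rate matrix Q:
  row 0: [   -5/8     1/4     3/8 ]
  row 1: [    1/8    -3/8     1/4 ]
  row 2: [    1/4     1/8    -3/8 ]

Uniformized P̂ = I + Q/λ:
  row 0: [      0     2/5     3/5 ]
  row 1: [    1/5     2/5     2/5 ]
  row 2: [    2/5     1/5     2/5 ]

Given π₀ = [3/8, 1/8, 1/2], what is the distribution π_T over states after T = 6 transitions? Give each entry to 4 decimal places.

t=0: π = [0.3750, 0.1250, 0.5000]
t=1: π = [0.2250, 0.3000, 0.4750]
t=2: π = [0.2500, 0.3050, 0.4450]
t=3: π = [0.2390, 0.3110, 0.4500]
t=4: π = [0.2422, 0.3100, 0.4478]
t=5: π = [0.2411, 0.3104, 0.4484]
t=6: π = [0.2415, 0.3103, 0.4482]

π = [0.2415, 0.3103, 0.4482]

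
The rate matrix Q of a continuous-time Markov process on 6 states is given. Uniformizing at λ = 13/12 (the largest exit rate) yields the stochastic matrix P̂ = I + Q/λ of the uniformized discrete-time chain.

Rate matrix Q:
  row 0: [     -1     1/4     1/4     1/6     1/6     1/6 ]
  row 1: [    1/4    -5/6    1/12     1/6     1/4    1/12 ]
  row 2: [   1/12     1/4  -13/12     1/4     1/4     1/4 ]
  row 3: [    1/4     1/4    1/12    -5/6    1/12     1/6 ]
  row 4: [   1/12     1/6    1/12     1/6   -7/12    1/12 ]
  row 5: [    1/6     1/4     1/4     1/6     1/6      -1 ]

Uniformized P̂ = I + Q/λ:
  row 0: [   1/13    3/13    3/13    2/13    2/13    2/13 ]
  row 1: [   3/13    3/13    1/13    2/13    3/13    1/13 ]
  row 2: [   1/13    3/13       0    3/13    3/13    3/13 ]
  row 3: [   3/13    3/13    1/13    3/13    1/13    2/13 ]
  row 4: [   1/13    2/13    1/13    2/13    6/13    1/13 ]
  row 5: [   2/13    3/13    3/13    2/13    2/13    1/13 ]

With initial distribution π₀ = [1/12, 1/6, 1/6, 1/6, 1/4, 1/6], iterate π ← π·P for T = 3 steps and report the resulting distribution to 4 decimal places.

t=0: π = [0.0833, 0.1667, 0.1667, 0.1667, 0.2500, 0.1667]
t=1: π = [0.1410, 0.2115, 0.1026, 0.1795, 0.2436, 0.1218]
t=2: π = [0.1464, 0.2120, 0.1095, 0.1755, 0.2392, 0.1174]
t=3: π = [0.1456, 0.2124, 0.1091, 0.1758, 0.2387, 0.1185]

π = [0.1456, 0.2124, 0.1091, 0.1758, 0.2387, 0.1185]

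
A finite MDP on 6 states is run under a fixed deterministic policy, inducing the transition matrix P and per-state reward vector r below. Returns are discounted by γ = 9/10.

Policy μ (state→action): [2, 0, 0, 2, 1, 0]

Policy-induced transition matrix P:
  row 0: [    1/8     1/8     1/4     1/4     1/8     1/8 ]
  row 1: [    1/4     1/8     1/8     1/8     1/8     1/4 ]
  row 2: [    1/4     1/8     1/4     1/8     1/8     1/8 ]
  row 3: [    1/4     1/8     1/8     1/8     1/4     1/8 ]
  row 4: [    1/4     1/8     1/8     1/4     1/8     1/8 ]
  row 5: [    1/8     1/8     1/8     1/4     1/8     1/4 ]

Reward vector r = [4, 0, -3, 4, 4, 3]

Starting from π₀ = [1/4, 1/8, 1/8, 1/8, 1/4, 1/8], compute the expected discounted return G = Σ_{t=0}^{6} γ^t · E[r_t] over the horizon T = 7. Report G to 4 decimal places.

G = 11.5093

t=0: π = [0.2500, 0.1250, 0.1250, 0.1250, 0.2500, 0.1250], E[r] = 2.5000, γ^t·E[r] = 2.500000, running G = 2.500000
t=1: π = [0.2031, 0.1250, 0.1719, 0.2031, 0.1406, 0.1563], E[r] = 2.1406, γ^t·E[r] = 1.926563, running G = 4.426563
t=2: π = [0.2051, 0.1250, 0.1719, 0.1875, 0.1504, 0.1602], E[r] = 2.1367, γ^t·E[r] = 1.730742, running G = 6.157305
t=3: π = [0.2043, 0.1250, 0.1721, 0.1895, 0.1484, 0.1606], E[r] = 2.1345, γ^t·E[r] = 1.556066, running G = 7.713371
t=4: π = [0.2044, 0.1250, 0.1721, 0.1892, 0.1487, 0.1607], E[r] = 2.1349, γ^t·E[r] = 1.400700, running G = 9.114071
t=5: π = [0.2044, 0.1250, 0.1721, 0.1892, 0.1486, 0.1607], E[r] = 2.1349, γ^t·E[r] = 1.260641, running G = 10.374712
t=6: π = [0.2044, 0.1250, 0.1721, 0.1892, 0.1487, 0.1607], E[r] = 2.1349, γ^t·E[r] = 1.134584, running G = 11.509295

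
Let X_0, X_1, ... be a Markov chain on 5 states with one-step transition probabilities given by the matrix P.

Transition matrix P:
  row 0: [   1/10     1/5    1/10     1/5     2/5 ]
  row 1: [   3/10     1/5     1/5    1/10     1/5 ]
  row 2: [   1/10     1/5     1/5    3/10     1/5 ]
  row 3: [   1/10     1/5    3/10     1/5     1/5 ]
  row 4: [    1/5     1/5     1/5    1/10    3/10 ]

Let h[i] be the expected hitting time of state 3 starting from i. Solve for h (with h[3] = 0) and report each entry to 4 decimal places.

h = [5.9905, 6.4176, 5.2195, 0.0000, 6.4650]

First-step conditioning: h[3] = 0; for i ≠ 3, h[i] = 1 + Σ_k P[i][k]·h[k].
  h[0] = 1 + 1/10·h[0] + 1/5·h[1] + 1/10·h[2] + 2/5·h[4]
  h[1] = 1 + 3/10·h[0] + 1/5·h[1] + 1/5·h[2] + 1/5·h[4]
  h[2] = 1 + 1/10·h[0] + 1/5·h[1] + 1/5·h[2] + 1/5·h[4]
  h[4] = 1 + 1/5·h[0] + 1/5·h[1] + 1/5·h[2] + 3/10·h[4]
Solving the 4×4 linear system over states ≠ 3 gives exactly h = [5050/843, 5410/843, 4400/843, 0, 5450/843] (h[3] = 0 is the target).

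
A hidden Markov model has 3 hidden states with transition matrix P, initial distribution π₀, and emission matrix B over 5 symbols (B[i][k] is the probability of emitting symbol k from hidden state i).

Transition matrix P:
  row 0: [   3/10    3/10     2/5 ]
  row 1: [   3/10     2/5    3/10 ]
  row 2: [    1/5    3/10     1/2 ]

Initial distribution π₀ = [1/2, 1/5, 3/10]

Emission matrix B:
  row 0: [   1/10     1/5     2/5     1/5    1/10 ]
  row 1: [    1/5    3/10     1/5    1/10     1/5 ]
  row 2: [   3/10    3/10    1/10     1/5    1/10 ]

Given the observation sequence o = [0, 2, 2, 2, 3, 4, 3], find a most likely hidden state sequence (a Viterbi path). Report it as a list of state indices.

path = [2, 0, 0, 0, 2, 2, 2]

t=0: δ = [5.000e-02, 4.000e-02, 9.000e-02]  (obs o_0=0)
t=1: δ = [7.200e-03, 5.400e-03, 4.500e-03]  ψ = [2, 2, 2]  (obs o_1=2)
t=2: δ = [8.640e-04, 4.320e-04, 2.880e-04]  ψ = [0, 0, 0]  (obs o_2=2)
t=3: δ = [1.037e-04, 5.184e-05, 3.456e-05]  ψ = [0, 0, 0]  (obs o_3=2)
t=4: δ = [6.221e-06, 3.110e-06, 8.294e-06]  ψ = [0, 0, 0]  (obs o_4=3)
t=5: δ = [1.866e-07, 4.977e-07, 4.147e-07]  ψ = [0, 2, 2]  (obs o_5=4)
t=6: δ = [2.986e-08, 1.991e-08, 4.147e-08]  ψ = [1, 1, 2]  (obs o_6=3)
backtrack: best end state = 2; path = [2, 0, 0, 0, 2, 2, 2]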